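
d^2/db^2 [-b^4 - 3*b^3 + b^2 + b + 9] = -12*b^2 - 18*b + 2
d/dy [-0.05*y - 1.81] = -0.0500000000000000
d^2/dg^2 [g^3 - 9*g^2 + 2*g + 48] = 6*g - 18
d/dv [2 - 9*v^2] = -18*v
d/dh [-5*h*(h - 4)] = 20 - 10*h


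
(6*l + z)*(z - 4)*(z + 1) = 6*l*z^2 - 18*l*z - 24*l + z^3 - 3*z^2 - 4*z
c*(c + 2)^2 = c^3 + 4*c^2 + 4*c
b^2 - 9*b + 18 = (b - 6)*(b - 3)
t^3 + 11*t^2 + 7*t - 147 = (t - 3)*(t + 7)^2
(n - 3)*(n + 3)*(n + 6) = n^3 + 6*n^2 - 9*n - 54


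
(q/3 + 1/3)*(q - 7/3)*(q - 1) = q^3/3 - 7*q^2/9 - q/3 + 7/9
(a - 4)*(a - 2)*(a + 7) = a^3 + a^2 - 34*a + 56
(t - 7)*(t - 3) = t^2 - 10*t + 21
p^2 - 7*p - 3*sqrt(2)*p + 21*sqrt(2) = (p - 7)*(p - 3*sqrt(2))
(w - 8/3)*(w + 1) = w^2 - 5*w/3 - 8/3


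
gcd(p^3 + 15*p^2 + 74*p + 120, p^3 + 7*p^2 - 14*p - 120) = p^2 + 11*p + 30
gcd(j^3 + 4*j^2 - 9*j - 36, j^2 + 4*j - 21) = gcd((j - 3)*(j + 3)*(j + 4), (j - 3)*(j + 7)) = j - 3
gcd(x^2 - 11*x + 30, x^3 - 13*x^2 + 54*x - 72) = x - 6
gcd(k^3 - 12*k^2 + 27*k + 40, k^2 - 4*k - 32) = k - 8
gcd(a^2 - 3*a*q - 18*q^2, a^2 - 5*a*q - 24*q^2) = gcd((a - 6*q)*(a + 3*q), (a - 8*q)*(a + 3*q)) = a + 3*q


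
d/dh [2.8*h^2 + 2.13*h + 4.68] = 5.6*h + 2.13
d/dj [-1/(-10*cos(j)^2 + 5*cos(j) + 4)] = 5*(4*cos(j) - 1)*sin(j)/(-10*cos(j)^2 + 5*cos(j) + 4)^2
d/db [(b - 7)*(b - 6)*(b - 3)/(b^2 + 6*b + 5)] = (b^4 + 12*b^3 - 162*b^2 + 92*b + 1161)/(b^4 + 12*b^3 + 46*b^2 + 60*b + 25)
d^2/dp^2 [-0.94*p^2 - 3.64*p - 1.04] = -1.88000000000000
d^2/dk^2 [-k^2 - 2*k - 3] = -2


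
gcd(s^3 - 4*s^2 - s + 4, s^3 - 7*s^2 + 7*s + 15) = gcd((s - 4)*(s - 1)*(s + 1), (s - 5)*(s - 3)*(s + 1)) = s + 1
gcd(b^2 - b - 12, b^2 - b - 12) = b^2 - b - 12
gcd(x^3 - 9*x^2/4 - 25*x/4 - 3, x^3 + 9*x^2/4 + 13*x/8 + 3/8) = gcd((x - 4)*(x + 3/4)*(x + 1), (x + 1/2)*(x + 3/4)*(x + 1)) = x^2 + 7*x/4 + 3/4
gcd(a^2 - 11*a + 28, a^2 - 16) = a - 4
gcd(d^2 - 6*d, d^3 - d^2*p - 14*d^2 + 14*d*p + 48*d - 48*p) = d - 6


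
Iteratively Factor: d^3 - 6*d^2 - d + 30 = (d - 5)*(d^2 - d - 6) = (d - 5)*(d - 3)*(d + 2)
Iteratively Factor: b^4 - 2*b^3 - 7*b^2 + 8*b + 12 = (b - 2)*(b^3 - 7*b - 6) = (b - 2)*(b + 1)*(b^2 - b - 6) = (b - 2)*(b + 1)*(b + 2)*(b - 3)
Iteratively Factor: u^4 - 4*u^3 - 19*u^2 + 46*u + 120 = (u - 4)*(u^3 - 19*u - 30) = (u - 5)*(u - 4)*(u^2 + 5*u + 6) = (u - 5)*(u - 4)*(u + 2)*(u + 3)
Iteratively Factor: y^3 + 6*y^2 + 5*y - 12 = (y - 1)*(y^2 + 7*y + 12) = (y - 1)*(y + 3)*(y + 4)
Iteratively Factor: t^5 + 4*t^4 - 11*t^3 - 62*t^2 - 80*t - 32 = (t + 1)*(t^4 + 3*t^3 - 14*t^2 - 48*t - 32) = (t - 4)*(t + 1)*(t^3 + 7*t^2 + 14*t + 8) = (t - 4)*(t + 1)*(t + 2)*(t^2 + 5*t + 4) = (t - 4)*(t + 1)*(t + 2)*(t + 4)*(t + 1)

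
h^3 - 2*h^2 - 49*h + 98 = (h - 7)*(h - 2)*(h + 7)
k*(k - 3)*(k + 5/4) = k^3 - 7*k^2/4 - 15*k/4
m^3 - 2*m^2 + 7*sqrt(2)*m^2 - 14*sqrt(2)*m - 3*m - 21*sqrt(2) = (m - 3)*(m + 1)*(m + 7*sqrt(2))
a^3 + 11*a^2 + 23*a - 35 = (a - 1)*(a + 5)*(a + 7)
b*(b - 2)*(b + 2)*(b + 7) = b^4 + 7*b^3 - 4*b^2 - 28*b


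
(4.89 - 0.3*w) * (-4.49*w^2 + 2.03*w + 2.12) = 1.347*w^3 - 22.5651*w^2 + 9.2907*w + 10.3668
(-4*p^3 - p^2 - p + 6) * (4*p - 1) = -16*p^4 - 3*p^2 + 25*p - 6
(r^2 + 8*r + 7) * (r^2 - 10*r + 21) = r^4 - 2*r^3 - 52*r^2 + 98*r + 147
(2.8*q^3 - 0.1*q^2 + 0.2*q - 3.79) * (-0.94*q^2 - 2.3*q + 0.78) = -2.632*q^5 - 6.346*q^4 + 2.226*q^3 + 3.0246*q^2 + 8.873*q - 2.9562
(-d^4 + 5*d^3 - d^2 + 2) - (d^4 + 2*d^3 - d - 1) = -2*d^4 + 3*d^3 - d^2 + d + 3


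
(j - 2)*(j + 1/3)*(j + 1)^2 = j^4 + j^3/3 - 3*j^2 - 3*j - 2/3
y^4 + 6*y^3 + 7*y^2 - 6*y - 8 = (y - 1)*(y + 1)*(y + 2)*(y + 4)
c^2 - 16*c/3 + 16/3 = (c - 4)*(c - 4/3)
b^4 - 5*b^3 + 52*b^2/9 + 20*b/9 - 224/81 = (b - 8/3)*(b - 7/3)*(b - 2/3)*(b + 2/3)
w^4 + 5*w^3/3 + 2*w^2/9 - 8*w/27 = w*(w - 1/3)*(w + 2/3)*(w + 4/3)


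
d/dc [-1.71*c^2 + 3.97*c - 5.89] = 3.97 - 3.42*c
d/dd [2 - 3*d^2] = -6*d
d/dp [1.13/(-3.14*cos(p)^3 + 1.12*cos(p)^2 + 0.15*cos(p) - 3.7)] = (-10.6446*cos(p)^2 + 2.5312*cos(p) + 0.1695)*sin(p)/(3.14*cos(p)^3 - 1.12*cos(p)^2 - 0.15*cos(p) + 3.7)^2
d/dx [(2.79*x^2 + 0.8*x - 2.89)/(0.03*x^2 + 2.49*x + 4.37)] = (6.9231*x^2 + 24.558*x + 10.6921)/(0.0009*x^4 + 0.1494*x^3 + 6.4623*x^2 + 21.7626*x + 19.0969)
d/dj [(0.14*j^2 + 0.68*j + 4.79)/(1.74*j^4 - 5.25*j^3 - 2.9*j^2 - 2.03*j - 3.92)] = (-0.4872*j^5 - 2.8146*j^4 - 26.1984*j^3 + 77.1303*j^2 + 26.6844*j + 7.0581)/(3.0276*j^8 - 18.27*j^7 + 17.4705*j^6 + 23.3856*j^5 + 16.0834*j^4 + 52.934*j^3 + 26.8569*j^2 + 15.9152*j + 15.3664)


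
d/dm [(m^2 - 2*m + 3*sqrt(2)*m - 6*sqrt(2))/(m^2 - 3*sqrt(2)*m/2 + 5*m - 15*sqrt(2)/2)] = (-9*sqrt(2)*m^2 + 14*m^2 - 6*sqrt(2)*m - 126 + 90*sqrt(2))/(2*m^4 - 6*sqrt(2)*m^3 + 20*m^3 - 60*sqrt(2)*m^2 + 59*m^2 - 150*sqrt(2)*m + 90*m + 225)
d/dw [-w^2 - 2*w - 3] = -2*w - 2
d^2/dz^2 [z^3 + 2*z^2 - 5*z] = 6*z + 4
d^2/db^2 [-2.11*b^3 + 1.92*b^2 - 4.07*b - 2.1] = 3.84 - 12.66*b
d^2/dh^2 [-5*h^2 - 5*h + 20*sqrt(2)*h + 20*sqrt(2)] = -10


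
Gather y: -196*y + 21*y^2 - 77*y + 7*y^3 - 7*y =7*y^3 + 21*y^2 - 280*y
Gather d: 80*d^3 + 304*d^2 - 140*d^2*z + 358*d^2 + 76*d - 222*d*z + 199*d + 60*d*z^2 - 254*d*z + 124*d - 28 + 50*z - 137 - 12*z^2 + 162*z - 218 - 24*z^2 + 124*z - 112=80*d^3 + d^2*(662 - 140*z) + d*(60*z^2 - 476*z + 399) - 36*z^2 + 336*z - 495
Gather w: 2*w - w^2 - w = -w^2 + w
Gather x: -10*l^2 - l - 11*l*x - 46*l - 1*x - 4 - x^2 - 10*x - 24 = -10*l^2 - 47*l - x^2 + x*(-11*l - 11) - 28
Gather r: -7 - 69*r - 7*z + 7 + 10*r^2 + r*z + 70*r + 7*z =10*r^2 + r*(z + 1)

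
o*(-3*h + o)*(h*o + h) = -3*h^2*o^2 - 3*h^2*o + h*o^3 + h*o^2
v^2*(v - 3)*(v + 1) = v^4 - 2*v^3 - 3*v^2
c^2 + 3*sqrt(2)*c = c*(c + 3*sqrt(2))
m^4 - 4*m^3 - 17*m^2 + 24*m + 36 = (m - 6)*(m - 2)*(m + 1)*(m + 3)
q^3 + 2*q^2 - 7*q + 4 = (q - 1)^2*(q + 4)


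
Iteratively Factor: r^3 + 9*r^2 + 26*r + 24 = (r + 4)*(r^2 + 5*r + 6) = (r + 2)*(r + 4)*(r + 3)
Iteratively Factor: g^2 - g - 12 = (g - 4)*(g + 3)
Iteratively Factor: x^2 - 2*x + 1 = (x - 1)*(x - 1)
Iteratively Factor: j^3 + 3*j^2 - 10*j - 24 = (j + 2)*(j^2 + j - 12) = (j - 3)*(j + 2)*(j + 4)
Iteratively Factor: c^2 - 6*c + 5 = (c - 5)*(c - 1)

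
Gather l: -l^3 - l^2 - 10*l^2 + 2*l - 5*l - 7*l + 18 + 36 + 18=-l^3 - 11*l^2 - 10*l + 72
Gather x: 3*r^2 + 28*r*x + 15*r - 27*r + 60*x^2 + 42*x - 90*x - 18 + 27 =3*r^2 - 12*r + 60*x^2 + x*(28*r - 48) + 9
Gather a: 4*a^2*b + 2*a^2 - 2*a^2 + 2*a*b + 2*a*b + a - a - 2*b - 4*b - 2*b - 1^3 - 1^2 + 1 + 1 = 4*a^2*b + 4*a*b - 8*b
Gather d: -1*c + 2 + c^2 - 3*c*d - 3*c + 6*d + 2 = c^2 - 4*c + d*(6 - 3*c) + 4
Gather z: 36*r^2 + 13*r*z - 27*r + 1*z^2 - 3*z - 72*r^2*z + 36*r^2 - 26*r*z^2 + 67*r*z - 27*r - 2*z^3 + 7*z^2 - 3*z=72*r^2 - 54*r - 2*z^3 + z^2*(8 - 26*r) + z*(-72*r^2 + 80*r - 6)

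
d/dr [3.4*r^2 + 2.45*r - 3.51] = 6.8*r + 2.45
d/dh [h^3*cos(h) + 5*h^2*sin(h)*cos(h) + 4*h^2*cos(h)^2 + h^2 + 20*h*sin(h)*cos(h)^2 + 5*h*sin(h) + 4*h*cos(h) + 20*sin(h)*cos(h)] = -h^3*sin(h) - 4*h^2*sin(2*h) + 3*h^2*cos(h) + 5*h^2*cos(2*h) - 4*h*sin(h) + 5*h*sin(2*h) + 10*h*cos(h) + 4*h*cos(2*h) + 15*h*cos(3*h) + 6*h + 10*sin(h) + 5*sin(3*h) + 4*cos(h) + 20*cos(2*h)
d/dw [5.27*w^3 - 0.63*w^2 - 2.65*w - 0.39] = 15.81*w^2 - 1.26*w - 2.65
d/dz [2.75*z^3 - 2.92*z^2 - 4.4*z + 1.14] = 8.25*z^2 - 5.84*z - 4.4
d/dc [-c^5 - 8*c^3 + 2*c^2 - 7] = c*(-5*c^3 - 24*c + 4)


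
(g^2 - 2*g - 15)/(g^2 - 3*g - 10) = (g + 3)/(g + 2)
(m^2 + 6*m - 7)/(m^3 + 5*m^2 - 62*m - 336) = (m - 1)/(m^2 - 2*m - 48)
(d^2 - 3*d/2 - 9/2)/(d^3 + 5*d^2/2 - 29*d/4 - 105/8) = 4*(d - 3)/(4*d^2 + 4*d - 35)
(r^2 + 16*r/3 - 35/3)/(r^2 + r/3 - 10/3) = (r + 7)/(r + 2)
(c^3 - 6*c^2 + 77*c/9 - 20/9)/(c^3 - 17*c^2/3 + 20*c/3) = (c - 1/3)/c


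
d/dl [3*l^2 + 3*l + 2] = 6*l + 3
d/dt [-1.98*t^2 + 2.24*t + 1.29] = 2.24 - 3.96*t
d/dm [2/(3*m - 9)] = -2/(3*(m - 3)^2)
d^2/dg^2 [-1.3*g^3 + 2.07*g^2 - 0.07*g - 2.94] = 4.14 - 7.8*g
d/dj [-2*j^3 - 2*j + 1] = -6*j^2 - 2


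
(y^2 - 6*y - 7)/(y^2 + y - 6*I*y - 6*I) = (y - 7)/(y - 6*I)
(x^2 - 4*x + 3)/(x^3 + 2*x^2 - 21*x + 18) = 1/(x + 6)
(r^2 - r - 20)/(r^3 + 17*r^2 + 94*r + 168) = (r - 5)/(r^2 + 13*r + 42)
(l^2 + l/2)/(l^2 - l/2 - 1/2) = l/(l - 1)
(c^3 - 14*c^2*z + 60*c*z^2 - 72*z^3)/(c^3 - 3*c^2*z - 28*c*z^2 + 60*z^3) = (c - 6*z)/(c + 5*z)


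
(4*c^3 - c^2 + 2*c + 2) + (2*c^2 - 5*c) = 4*c^3 + c^2 - 3*c + 2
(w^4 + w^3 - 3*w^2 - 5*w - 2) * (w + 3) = w^5 + 4*w^4 - 14*w^2 - 17*w - 6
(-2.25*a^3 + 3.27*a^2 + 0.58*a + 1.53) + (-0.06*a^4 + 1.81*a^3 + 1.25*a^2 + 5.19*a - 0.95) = -0.06*a^4 - 0.44*a^3 + 4.52*a^2 + 5.77*a + 0.58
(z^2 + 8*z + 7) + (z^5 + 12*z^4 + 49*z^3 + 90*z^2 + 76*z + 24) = z^5 + 12*z^4 + 49*z^3 + 91*z^2 + 84*z + 31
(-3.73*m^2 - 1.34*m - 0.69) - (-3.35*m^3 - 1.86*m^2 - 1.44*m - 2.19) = 3.35*m^3 - 1.87*m^2 + 0.0999999999999999*m + 1.5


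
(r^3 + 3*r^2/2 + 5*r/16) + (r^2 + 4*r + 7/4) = r^3 + 5*r^2/2 + 69*r/16 + 7/4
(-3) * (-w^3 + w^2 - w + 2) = 3*w^3 - 3*w^2 + 3*w - 6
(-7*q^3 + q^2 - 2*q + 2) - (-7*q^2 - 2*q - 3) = -7*q^3 + 8*q^2 + 5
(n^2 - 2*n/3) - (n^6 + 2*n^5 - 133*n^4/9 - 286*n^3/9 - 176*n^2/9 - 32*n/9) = -n^6 - 2*n^5 + 133*n^4/9 + 286*n^3/9 + 185*n^2/9 + 26*n/9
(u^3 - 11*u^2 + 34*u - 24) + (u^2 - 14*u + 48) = u^3 - 10*u^2 + 20*u + 24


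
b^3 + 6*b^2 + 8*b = b*(b + 2)*(b + 4)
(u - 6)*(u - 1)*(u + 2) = u^3 - 5*u^2 - 8*u + 12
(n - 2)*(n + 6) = n^2 + 4*n - 12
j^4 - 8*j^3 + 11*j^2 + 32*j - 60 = (j - 5)*(j - 3)*(j - 2)*(j + 2)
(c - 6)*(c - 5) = c^2 - 11*c + 30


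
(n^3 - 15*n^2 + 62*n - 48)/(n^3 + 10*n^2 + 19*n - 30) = (n^2 - 14*n + 48)/(n^2 + 11*n + 30)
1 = 1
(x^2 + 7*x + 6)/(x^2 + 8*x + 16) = (x^2 + 7*x + 6)/(x^2 + 8*x + 16)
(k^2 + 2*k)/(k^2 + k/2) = 2*(k + 2)/(2*k + 1)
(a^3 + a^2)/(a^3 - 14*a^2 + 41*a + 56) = a^2/(a^2 - 15*a + 56)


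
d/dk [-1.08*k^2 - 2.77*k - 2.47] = -2.16*k - 2.77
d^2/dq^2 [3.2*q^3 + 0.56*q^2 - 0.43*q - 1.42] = 19.2*q + 1.12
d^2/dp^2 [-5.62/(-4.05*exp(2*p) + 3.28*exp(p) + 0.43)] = ((18.4336 - 91.044*exp(p))*(-4.05*exp(2*p) + 3.28*exp(p) + 0.43) - 5.62*(8.1*exp(p) - 3.28)*(16.2*exp(p) - 6.56)*exp(p))*exp(p)/(-4.05*exp(2*p) + 3.28*exp(p) + 0.43)^3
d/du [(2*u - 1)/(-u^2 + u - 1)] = (-2*u^2 + 2*u + (2*u - 1)^2 - 2)/(u^2 - u + 1)^2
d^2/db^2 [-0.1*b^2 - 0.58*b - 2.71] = -0.200000000000000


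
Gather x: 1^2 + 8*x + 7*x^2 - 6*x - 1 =7*x^2 + 2*x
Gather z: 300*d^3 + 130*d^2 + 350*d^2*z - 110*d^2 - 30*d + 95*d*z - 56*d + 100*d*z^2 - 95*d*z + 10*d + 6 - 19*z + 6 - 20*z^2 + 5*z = 300*d^3 + 20*d^2 - 76*d + z^2*(100*d - 20) + z*(350*d^2 - 14) + 12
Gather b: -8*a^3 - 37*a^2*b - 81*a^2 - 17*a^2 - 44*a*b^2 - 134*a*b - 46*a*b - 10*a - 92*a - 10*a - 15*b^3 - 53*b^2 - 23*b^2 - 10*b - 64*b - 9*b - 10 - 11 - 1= -8*a^3 - 98*a^2 - 112*a - 15*b^3 + b^2*(-44*a - 76) + b*(-37*a^2 - 180*a - 83) - 22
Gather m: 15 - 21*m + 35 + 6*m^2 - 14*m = 6*m^2 - 35*m + 50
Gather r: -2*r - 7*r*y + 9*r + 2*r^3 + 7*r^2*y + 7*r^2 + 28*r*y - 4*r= 2*r^3 + r^2*(7*y + 7) + r*(21*y + 3)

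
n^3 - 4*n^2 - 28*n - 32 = (n - 8)*(n + 2)^2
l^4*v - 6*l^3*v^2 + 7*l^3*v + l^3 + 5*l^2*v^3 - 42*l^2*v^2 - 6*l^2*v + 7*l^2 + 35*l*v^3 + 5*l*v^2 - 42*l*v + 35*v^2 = (l + 7)*(l - 5*v)*(l - v)*(l*v + 1)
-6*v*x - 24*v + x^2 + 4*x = (-6*v + x)*(x + 4)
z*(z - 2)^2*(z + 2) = z^4 - 2*z^3 - 4*z^2 + 8*z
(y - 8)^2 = y^2 - 16*y + 64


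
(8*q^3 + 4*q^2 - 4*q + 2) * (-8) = -64*q^3 - 32*q^2 + 32*q - 16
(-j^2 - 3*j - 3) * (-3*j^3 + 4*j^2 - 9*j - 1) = 3*j^5 + 5*j^4 + 6*j^3 + 16*j^2 + 30*j + 3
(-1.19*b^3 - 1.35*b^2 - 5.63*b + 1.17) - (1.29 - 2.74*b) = -1.19*b^3 - 1.35*b^2 - 2.89*b - 0.12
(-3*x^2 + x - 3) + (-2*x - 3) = -3*x^2 - x - 6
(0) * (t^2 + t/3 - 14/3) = 0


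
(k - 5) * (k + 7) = k^2 + 2*k - 35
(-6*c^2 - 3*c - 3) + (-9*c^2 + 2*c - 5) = -15*c^2 - c - 8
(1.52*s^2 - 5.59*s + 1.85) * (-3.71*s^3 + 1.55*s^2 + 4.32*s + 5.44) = -5.6392*s^5 + 23.0949*s^4 - 8.9616*s^3 - 13.0125*s^2 - 22.4176*s + 10.064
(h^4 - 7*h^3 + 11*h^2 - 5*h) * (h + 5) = h^5 - 2*h^4 - 24*h^3 + 50*h^2 - 25*h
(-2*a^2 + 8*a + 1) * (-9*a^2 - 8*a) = 18*a^4 - 56*a^3 - 73*a^2 - 8*a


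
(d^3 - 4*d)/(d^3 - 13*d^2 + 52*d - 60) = d*(d + 2)/(d^2 - 11*d + 30)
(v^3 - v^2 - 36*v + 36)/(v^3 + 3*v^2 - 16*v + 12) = (v - 6)/(v - 2)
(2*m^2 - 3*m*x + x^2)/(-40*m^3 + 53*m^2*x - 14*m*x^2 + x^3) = (-2*m + x)/(40*m^2 - 13*m*x + x^2)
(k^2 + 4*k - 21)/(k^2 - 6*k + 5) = (k^2 + 4*k - 21)/(k^2 - 6*k + 5)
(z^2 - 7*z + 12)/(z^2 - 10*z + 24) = (z - 3)/(z - 6)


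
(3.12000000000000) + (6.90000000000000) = 10.0200000000000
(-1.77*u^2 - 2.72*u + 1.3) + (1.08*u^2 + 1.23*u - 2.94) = -0.69*u^2 - 1.49*u - 1.64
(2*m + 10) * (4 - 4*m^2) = -8*m^3 - 40*m^2 + 8*m + 40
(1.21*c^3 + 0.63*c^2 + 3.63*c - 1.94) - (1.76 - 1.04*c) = 1.21*c^3 + 0.63*c^2 + 4.67*c - 3.7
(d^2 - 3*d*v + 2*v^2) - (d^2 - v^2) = -3*d*v + 3*v^2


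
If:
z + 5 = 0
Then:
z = -5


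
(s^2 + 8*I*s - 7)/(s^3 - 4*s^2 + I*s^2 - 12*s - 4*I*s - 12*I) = (s + 7*I)/(s^2 - 4*s - 12)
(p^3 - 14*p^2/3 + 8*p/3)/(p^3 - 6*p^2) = (3*p^2 - 14*p + 8)/(3*p*(p - 6))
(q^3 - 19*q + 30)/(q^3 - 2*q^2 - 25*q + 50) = (q - 3)/(q - 5)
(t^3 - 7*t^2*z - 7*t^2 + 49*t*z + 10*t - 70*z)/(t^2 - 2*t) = t - 7*z - 5 + 35*z/t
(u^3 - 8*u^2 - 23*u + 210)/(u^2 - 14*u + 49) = (u^2 - u - 30)/(u - 7)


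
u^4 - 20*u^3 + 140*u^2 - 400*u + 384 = (u - 8)*(u - 6)*(u - 4)*(u - 2)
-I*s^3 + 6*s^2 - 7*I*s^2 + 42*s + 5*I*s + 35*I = (s + 7)*(s + 5*I)*(-I*s + 1)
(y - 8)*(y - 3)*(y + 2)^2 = y^4 - 7*y^3 - 16*y^2 + 52*y + 96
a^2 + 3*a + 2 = (a + 1)*(a + 2)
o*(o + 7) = o^2 + 7*o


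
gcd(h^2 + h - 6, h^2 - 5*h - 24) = h + 3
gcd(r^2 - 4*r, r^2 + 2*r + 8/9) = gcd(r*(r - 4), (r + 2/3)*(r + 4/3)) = 1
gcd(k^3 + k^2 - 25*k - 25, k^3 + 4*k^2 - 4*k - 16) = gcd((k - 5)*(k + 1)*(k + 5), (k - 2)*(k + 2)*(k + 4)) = 1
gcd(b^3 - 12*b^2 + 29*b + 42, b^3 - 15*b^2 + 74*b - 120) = b - 6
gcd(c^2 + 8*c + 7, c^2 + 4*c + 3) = c + 1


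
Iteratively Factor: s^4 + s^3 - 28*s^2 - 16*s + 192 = (s - 3)*(s^3 + 4*s^2 - 16*s - 64) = (s - 3)*(s + 4)*(s^2 - 16) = (s - 3)*(s + 4)^2*(s - 4)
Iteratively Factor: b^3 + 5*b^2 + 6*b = (b + 2)*(b^2 + 3*b) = b*(b + 2)*(b + 3)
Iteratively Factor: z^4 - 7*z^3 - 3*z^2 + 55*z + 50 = (z + 1)*(z^3 - 8*z^2 + 5*z + 50) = (z + 1)*(z + 2)*(z^2 - 10*z + 25) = (z - 5)*(z + 1)*(z + 2)*(z - 5)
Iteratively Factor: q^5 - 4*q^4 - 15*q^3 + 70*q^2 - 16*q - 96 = (q + 4)*(q^4 - 8*q^3 + 17*q^2 + 2*q - 24) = (q + 1)*(q + 4)*(q^3 - 9*q^2 + 26*q - 24) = (q - 4)*(q + 1)*(q + 4)*(q^2 - 5*q + 6) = (q - 4)*(q - 3)*(q + 1)*(q + 4)*(q - 2)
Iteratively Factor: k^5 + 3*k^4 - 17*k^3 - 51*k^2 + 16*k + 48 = (k - 1)*(k^4 + 4*k^3 - 13*k^2 - 64*k - 48) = (k - 4)*(k - 1)*(k^3 + 8*k^2 + 19*k + 12) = (k - 4)*(k - 1)*(k + 4)*(k^2 + 4*k + 3) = (k - 4)*(k - 1)*(k + 1)*(k + 4)*(k + 3)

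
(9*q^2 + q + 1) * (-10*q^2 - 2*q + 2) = -90*q^4 - 28*q^3 + 6*q^2 + 2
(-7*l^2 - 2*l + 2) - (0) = -7*l^2 - 2*l + 2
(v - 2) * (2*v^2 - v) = 2*v^3 - 5*v^2 + 2*v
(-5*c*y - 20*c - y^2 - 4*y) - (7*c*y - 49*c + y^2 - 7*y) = -12*c*y + 29*c - 2*y^2 + 3*y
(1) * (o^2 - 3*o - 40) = o^2 - 3*o - 40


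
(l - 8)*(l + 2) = l^2 - 6*l - 16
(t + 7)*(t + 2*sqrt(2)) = t^2 + 2*sqrt(2)*t + 7*t + 14*sqrt(2)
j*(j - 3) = j^2 - 3*j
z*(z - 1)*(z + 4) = z^3 + 3*z^2 - 4*z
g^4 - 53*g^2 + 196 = (g - 7)*(g - 2)*(g + 2)*(g + 7)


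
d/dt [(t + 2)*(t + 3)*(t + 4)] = 3*t^2 + 18*t + 26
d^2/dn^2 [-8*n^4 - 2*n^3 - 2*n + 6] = 12*n*(-8*n - 1)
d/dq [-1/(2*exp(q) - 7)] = 2*exp(q)/(2*exp(q) - 7)^2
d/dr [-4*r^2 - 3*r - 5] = -8*r - 3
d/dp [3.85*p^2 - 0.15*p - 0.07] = 7.7*p - 0.15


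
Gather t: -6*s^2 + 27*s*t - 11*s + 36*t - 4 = -6*s^2 - 11*s + t*(27*s + 36) - 4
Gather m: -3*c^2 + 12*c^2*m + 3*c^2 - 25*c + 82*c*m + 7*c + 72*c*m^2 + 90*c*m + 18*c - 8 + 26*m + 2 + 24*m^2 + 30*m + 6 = m^2*(72*c + 24) + m*(12*c^2 + 172*c + 56)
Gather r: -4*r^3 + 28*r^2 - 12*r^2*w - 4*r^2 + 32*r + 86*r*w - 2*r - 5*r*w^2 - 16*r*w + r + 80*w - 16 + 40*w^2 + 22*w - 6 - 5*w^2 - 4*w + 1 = -4*r^3 + r^2*(24 - 12*w) + r*(-5*w^2 + 70*w + 31) + 35*w^2 + 98*w - 21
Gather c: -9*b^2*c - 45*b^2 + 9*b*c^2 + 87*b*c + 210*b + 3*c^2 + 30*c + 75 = -45*b^2 + 210*b + c^2*(9*b + 3) + c*(-9*b^2 + 87*b + 30) + 75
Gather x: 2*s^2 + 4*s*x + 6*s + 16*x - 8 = 2*s^2 + 6*s + x*(4*s + 16) - 8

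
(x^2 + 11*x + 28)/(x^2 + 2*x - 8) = (x + 7)/(x - 2)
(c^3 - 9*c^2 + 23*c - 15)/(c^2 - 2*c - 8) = (-c^3 + 9*c^2 - 23*c + 15)/(-c^2 + 2*c + 8)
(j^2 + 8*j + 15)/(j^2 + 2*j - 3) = (j + 5)/(j - 1)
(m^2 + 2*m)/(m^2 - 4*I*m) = (m + 2)/(m - 4*I)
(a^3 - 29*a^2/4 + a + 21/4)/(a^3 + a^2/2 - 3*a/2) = (4*a^2 - 25*a - 21)/(2*a*(2*a + 3))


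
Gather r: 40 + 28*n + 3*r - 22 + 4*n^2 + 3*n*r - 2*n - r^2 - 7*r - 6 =4*n^2 + 26*n - r^2 + r*(3*n - 4) + 12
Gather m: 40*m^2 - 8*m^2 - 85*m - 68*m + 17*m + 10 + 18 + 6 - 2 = 32*m^2 - 136*m + 32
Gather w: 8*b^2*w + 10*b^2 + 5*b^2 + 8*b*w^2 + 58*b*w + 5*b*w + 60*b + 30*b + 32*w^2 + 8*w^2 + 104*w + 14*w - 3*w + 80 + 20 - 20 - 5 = 15*b^2 + 90*b + w^2*(8*b + 40) + w*(8*b^2 + 63*b + 115) + 75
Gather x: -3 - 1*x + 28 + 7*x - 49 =6*x - 24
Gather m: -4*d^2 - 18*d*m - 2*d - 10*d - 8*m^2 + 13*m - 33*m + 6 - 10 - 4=-4*d^2 - 12*d - 8*m^2 + m*(-18*d - 20) - 8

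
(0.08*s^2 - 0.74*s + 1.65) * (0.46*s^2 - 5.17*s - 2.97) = 0.0368*s^4 - 0.754*s^3 + 4.3472*s^2 - 6.3327*s - 4.9005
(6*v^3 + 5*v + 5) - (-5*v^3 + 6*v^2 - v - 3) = 11*v^3 - 6*v^2 + 6*v + 8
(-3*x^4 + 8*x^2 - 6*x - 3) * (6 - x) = 3*x^5 - 18*x^4 - 8*x^3 + 54*x^2 - 33*x - 18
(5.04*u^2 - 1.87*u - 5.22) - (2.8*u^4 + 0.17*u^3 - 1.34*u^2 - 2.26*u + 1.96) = -2.8*u^4 - 0.17*u^3 + 6.38*u^2 + 0.39*u - 7.18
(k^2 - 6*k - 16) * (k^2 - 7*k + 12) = k^4 - 13*k^3 + 38*k^2 + 40*k - 192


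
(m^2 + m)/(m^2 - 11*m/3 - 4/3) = 3*m*(m + 1)/(3*m^2 - 11*m - 4)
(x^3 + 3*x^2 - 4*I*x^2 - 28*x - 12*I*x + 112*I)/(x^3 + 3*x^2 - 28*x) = (x - 4*I)/x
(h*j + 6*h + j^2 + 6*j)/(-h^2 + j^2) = (-j - 6)/(h - j)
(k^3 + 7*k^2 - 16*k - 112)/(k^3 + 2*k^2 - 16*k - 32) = (k + 7)/(k + 2)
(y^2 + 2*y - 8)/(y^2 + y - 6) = (y + 4)/(y + 3)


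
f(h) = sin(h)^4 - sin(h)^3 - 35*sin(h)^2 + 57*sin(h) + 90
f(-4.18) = 113.04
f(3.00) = 97.34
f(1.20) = 112.67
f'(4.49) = -26.18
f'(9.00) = -25.44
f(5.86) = 60.79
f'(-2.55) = -78.37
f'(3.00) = -46.60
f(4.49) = 2.94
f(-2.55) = 47.60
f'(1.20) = -2.76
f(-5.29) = 113.09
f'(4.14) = -60.31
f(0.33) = 104.77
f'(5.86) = 77.47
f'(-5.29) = -0.76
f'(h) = 4*sin(h)^3*cos(h) - 3*sin(h)^2*cos(h) - 70*sin(h)*cos(h) + 57*cos(h)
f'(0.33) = 32.30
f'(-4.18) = 1.51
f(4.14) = 18.45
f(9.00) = 107.51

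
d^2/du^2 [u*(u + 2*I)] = 2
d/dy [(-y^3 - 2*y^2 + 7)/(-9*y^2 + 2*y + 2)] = (9*y^4 - 4*y^3 - 10*y^2 + 118*y - 14)/(81*y^4 - 36*y^3 - 32*y^2 + 8*y + 4)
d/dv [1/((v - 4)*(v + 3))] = (1 - 2*v)/(v^4 - 2*v^3 - 23*v^2 + 24*v + 144)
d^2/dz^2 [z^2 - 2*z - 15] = 2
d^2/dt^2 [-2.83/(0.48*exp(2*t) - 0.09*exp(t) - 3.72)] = (2.83*(0.96*exp(t) - 0.09)*(1.92*exp(t) - 0.18)*exp(t) + (5.4336*exp(t) - 0.2547)*(-0.48*exp(2*t) + 0.09*exp(t) + 3.72))*exp(t)/(-0.48*exp(2*t) + 0.09*exp(t) + 3.72)^3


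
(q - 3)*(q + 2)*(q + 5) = q^3 + 4*q^2 - 11*q - 30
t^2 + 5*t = t*(t + 5)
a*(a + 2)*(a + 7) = a^3 + 9*a^2 + 14*a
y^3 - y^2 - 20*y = y*(y - 5)*(y + 4)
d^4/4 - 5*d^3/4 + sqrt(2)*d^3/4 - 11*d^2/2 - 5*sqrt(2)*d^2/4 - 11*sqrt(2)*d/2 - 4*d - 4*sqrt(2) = (d/2 + 1)*(d/2 + sqrt(2)/2)*(d - 8)*(d + 1)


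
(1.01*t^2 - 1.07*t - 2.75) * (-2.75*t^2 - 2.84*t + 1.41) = -2.7775*t^4 + 0.0741000000000005*t^3 + 12.0254*t^2 + 6.3013*t - 3.8775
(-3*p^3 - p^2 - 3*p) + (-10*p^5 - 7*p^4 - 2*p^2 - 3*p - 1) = -10*p^5 - 7*p^4 - 3*p^3 - 3*p^2 - 6*p - 1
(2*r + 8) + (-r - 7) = r + 1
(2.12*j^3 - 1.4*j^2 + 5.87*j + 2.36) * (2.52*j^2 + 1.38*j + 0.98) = 5.3424*j^5 - 0.6024*j^4 + 14.938*j^3 + 12.6758*j^2 + 9.0094*j + 2.3128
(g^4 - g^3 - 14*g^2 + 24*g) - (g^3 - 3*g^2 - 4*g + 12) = g^4 - 2*g^3 - 11*g^2 + 28*g - 12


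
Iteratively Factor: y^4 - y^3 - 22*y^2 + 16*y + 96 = (y - 4)*(y^3 + 3*y^2 - 10*y - 24) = (y - 4)*(y - 3)*(y^2 + 6*y + 8) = (y - 4)*(y - 3)*(y + 2)*(y + 4)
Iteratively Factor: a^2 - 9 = (a - 3)*(a + 3)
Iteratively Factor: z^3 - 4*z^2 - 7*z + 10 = (z - 5)*(z^2 + z - 2) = (z - 5)*(z + 2)*(z - 1)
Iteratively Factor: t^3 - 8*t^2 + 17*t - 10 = (t - 2)*(t^2 - 6*t + 5) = (t - 5)*(t - 2)*(t - 1)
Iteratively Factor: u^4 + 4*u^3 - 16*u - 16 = (u - 2)*(u^3 + 6*u^2 + 12*u + 8) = (u - 2)*(u + 2)*(u^2 + 4*u + 4) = (u - 2)*(u + 2)^2*(u + 2)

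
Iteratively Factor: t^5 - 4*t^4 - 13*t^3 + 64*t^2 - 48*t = (t - 4)*(t^4 - 13*t^2 + 12*t) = (t - 4)*(t + 4)*(t^3 - 4*t^2 + 3*t) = (t - 4)*(t - 1)*(t + 4)*(t^2 - 3*t) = (t - 4)*(t - 3)*(t - 1)*(t + 4)*(t)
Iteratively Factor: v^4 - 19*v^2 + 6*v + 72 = (v - 3)*(v^3 + 3*v^2 - 10*v - 24) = (v - 3)^2*(v^2 + 6*v + 8) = (v - 3)^2*(v + 4)*(v + 2)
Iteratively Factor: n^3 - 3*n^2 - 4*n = (n + 1)*(n^2 - 4*n) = n*(n + 1)*(n - 4)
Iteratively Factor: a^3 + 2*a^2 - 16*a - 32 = (a - 4)*(a^2 + 6*a + 8) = (a - 4)*(a + 2)*(a + 4)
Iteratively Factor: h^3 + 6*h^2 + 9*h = (h)*(h^2 + 6*h + 9) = h*(h + 3)*(h + 3)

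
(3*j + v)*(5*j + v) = 15*j^2 + 8*j*v + v^2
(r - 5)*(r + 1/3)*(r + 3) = r^3 - 5*r^2/3 - 47*r/3 - 5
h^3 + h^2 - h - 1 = (h - 1)*(h + 1)^2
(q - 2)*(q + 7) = q^2 + 5*q - 14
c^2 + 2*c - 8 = (c - 2)*(c + 4)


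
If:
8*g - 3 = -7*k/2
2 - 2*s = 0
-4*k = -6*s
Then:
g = -9/32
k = 3/2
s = 1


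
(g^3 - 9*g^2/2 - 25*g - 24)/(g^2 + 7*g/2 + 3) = g - 8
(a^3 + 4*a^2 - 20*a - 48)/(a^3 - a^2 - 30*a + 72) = (a + 2)/(a - 3)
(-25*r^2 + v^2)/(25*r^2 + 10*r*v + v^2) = (-5*r + v)/(5*r + v)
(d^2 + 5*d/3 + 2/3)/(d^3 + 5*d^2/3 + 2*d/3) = 1/d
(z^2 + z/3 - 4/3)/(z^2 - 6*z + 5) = (z + 4/3)/(z - 5)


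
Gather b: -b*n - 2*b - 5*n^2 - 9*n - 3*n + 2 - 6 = b*(-n - 2) - 5*n^2 - 12*n - 4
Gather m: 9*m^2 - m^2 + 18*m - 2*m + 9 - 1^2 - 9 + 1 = 8*m^2 + 16*m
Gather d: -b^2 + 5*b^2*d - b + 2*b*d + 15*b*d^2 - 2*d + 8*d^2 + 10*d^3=-b^2 - b + 10*d^3 + d^2*(15*b + 8) + d*(5*b^2 + 2*b - 2)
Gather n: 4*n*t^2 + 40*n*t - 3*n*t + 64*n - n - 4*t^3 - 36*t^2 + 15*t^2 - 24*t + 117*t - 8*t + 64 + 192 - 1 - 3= n*(4*t^2 + 37*t + 63) - 4*t^3 - 21*t^2 + 85*t + 252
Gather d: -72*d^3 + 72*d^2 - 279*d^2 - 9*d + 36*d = -72*d^3 - 207*d^2 + 27*d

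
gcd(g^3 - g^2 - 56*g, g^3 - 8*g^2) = g^2 - 8*g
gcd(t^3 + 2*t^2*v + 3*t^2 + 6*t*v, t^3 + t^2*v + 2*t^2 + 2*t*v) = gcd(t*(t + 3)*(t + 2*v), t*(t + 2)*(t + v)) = t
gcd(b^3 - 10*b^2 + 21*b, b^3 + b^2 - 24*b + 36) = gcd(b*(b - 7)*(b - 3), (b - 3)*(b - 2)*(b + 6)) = b - 3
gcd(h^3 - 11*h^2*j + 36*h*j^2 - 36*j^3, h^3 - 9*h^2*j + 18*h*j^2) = h^2 - 9*h*j + 18*j^2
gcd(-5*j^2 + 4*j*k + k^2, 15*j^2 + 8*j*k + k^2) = 5*j + k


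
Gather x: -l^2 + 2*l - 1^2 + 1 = -l^2 + 2*l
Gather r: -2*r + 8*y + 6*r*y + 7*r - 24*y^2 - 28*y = r*(6*y + 5) - 24*y^2 - 20*y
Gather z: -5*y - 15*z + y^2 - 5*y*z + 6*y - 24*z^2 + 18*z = y^2 + y - 24*z^2 + z*(3 - 5*y)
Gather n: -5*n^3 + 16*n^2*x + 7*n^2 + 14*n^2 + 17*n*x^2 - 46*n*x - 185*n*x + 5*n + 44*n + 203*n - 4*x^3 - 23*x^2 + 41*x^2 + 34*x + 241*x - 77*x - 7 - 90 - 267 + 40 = -5*n^3 + n^2*(16*x + 21) + n*(17*x^2 - 231*x + 252) - 4*x^3 + 18*x^2 + 198*x - 324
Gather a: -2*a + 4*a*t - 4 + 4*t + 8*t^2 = a*(4*t - 2) + 8*t^2 + 4*t - 4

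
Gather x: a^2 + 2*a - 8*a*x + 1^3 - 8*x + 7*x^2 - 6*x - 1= a^2 + 2*a + 7*x^2 + x*(-8*a - 14)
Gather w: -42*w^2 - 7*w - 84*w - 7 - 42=-42*w^2 - 91*w - 49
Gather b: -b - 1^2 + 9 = 8 - b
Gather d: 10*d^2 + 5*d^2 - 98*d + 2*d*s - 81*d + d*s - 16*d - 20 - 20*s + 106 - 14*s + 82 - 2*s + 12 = 15*d^2 + d*(3*s - 195) - 36*s + 180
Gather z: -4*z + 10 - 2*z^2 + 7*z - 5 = -2*z^2 + 3*z + 5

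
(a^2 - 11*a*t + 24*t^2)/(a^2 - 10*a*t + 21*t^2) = (-a + 8*t)/(-a + 7*t)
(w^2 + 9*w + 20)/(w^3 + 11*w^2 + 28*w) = (w + 5)/(w*(w + 7))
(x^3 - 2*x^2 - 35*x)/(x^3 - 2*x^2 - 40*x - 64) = x*(-x^2 + 2*x + 35)/(-x^3 + 2*x^2 + 40*x + 64)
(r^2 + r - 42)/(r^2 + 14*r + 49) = (r - 6)/(r + 7)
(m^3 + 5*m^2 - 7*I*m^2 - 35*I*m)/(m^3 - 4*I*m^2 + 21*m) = (m + 5)/(m + 3*I)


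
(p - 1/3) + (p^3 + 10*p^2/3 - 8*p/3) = p^3 + 10*p^2/3 - 5*p/3 - 1/3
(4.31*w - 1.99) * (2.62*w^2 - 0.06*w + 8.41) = 11.2922*w^3 - 5.4724*w^2 + 36.3665*w - 16.7359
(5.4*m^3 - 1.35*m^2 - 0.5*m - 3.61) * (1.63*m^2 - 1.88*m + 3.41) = 8.802*m^5 - 12.3525*m^4 + 20.137*m^3 - 9.5478*m^2 + 5.0818*m - 12.3101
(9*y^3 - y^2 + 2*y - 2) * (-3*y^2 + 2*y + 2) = -27*y^5 + 21*y^4 + 10*y^3 + 8*y^2 - 4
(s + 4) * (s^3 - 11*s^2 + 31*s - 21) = s^4 - 7*s^3 - 13*s^2 + 103*s - 84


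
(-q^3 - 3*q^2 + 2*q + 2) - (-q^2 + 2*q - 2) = -q^3 - 2*q^2 + 4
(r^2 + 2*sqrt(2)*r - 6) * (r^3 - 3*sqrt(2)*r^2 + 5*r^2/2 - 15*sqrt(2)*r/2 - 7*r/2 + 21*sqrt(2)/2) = r^5 - sqrt(2)*r^4 + 5*r^4/2 - 43*r^3/2 - 5*sqrt(2)*r^3/2 - 45*r^2 + 43*sqrt(2)*r^2/2 + 63*r + 45*sqrt(2)*r - 63*sqrt(2)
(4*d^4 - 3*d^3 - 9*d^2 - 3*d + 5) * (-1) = -4*d^4 + 3*d^3 + 9*d^2 + 3*d - 5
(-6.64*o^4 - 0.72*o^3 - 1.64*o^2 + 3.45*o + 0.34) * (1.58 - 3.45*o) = 22.908*o^5 - 8.0072*o^4 + 4.5204*o^3 - 14.4937*o^2 + 4.278*o + 0.5372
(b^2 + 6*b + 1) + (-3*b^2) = -2*b^2 + 6*b + 1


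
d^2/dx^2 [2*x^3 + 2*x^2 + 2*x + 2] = 12*x + 4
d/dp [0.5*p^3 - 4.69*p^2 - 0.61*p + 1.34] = 1.5*p^2 - 9.38*p - 0.61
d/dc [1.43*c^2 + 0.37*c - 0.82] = 2.86*c + 0.37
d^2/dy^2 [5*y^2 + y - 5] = 10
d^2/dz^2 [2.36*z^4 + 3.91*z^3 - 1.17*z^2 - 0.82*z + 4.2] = 28.32*z^2 + 23.46*z - 2.34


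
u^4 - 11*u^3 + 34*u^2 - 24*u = u*(u - 6)*(u - 4)*(u - 1)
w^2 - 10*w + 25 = (w - 5)^2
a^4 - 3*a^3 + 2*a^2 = a^2*(a - 2)*(a - 1)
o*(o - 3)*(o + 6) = o^3 + 3*o^2 - 18*o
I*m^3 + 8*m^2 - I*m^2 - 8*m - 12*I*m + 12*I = (m - 6*I)*(m - 2*I)*(I*m - I)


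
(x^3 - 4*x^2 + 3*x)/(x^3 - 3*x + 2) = x*(x - 3)/(x^2 + x - 2)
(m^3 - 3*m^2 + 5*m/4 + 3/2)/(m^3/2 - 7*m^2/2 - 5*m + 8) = (4*m^3 - 12*m^2 + 5*m + 6)/(2*(m^3 - 7*m^2 - 10*m + 16))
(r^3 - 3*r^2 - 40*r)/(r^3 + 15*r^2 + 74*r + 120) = r*(r - 8)/(r^2 + 10*r + 24)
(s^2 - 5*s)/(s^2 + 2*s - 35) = s/(s + 7)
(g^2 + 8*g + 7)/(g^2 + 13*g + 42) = (g + 1)/(g + 6)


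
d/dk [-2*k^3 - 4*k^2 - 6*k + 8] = -6*k^2 - 8*k - 6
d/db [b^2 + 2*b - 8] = 2*b + 2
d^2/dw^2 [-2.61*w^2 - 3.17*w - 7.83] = -5.22000000000000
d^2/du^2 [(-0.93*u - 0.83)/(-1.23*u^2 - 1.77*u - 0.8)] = ((0.93*u + 0.83)*(2.46*u + 1.77)*(4.92*u + 3.54) - (6.8634*u + 5.334)*(1.23*u^2 + 1.77*u + 0.8))/(1.23*u^2 + 1.77*u + 0.8)^3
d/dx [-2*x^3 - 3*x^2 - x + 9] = -6*x^2 - 6*x - 1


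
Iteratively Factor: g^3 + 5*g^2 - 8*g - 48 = (g + 4)*(g^2 + g - 12) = (g + 4)^2*(g - 3)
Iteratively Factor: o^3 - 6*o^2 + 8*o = (o)*(o^2 - 6*o + 8) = o*(o - 2)*(o - 4)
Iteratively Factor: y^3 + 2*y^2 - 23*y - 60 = (y + 4)*(y^2 - 2*y - 15) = (y + 3)*(y + 4)*(y - 5)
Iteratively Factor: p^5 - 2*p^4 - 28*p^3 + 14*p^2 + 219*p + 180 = (p + 1)*(p^4 - 3*p^3 - 25*p^2 + 39*p + 180) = (p - 5)*(p + 1)*(p^3 + 2*p^2 - 15*p - 36) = (p - 5)*(p - 4)*(p + 1)*(p^2 + 6*p + 9) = (p - 5)*(p - 4)*(p + 1)*(p + 3)*(p + 3)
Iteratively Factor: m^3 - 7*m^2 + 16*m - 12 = (m - 2)*(m^2 - 5*m + 6) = (m - 2)^2*(m - 3)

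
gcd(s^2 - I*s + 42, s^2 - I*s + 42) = s^2 - I*s + 42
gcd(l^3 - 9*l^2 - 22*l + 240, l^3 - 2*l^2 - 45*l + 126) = l - 6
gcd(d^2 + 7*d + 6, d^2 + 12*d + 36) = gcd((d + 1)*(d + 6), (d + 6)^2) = d + 6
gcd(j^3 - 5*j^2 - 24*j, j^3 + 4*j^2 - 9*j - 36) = j + 3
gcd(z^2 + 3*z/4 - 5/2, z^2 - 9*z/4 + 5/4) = z - 5/4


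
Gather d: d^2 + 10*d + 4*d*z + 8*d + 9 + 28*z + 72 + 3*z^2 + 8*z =d^2 + d*(4*z + 18) + 3*z^2 + 36*z + 81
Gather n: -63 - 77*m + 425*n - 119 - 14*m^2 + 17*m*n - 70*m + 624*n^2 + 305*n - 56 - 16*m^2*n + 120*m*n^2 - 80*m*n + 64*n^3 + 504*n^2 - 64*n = -14*m^2 - 147*m + 64*n^3 + n^2*(120*m + 1128) + n*(-16*m^2 - 63*m + 666) - 238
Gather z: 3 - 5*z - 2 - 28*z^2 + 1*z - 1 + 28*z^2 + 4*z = 0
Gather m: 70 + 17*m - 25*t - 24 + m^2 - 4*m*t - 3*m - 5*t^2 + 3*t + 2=m^2 + m*(14 - 4*t) - 5*t^2 - 22*t + 48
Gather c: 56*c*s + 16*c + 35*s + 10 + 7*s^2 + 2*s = c*(56*s + 16) + 7*s^2 + 37*s + 10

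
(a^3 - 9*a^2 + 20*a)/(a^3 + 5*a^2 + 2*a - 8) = a*(a^2 - 9*a + 20)/(a^3 + 5*a^2 + 2*a - 8)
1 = 1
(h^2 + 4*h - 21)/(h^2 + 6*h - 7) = (h - 3)/(h - 1)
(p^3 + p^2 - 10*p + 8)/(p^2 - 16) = (p^2 - 3*p + 2)/(p - 4)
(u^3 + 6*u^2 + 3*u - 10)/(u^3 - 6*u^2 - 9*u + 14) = (u + 5)/(u - 7)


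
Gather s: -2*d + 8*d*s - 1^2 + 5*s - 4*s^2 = -2*d - 4*s^2 + s*(8*d + 5) - 1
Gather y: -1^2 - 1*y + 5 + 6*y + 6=5*y + 10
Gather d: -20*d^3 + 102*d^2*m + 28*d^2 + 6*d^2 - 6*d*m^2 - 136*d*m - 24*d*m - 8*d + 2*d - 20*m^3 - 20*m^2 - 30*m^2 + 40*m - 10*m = -20*d^3 + d^2*(102*m + 34) + d*(-6*m^2 - 160*m - 6) - 20*m^3 - 50*m^2 + 30*m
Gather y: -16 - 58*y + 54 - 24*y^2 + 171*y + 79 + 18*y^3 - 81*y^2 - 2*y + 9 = 18*y^3 - 105*y^2 + 111*y + 126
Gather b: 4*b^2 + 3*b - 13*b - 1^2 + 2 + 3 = 4*b^2 - 10*b + 4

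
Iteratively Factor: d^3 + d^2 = (d + 1)*(d^2) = d*(d + 1)*(d)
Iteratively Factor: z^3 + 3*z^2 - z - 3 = (z - 1)*(z^2 + 4*z + 3) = (z - 1)*(z + 3)*(z + 1)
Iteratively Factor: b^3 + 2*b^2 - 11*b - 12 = (b - 3)*(b^2 + 5*b + 4) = (b - 3)*(b + 4)*(b + 1)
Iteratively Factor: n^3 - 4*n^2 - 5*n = (n)*(n^2 - 4*n - 5) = n*(n - 5)*(n + 1)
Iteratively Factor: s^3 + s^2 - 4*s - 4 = (s - 2)*(s^2 + 3*s + 2) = (s - 2)*(s + 1)*(s + 2)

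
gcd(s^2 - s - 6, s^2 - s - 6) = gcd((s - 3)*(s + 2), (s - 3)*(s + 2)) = s^2 - s - 6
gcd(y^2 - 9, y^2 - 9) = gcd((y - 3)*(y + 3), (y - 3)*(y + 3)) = y^2 - 9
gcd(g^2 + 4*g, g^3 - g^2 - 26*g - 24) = g + 4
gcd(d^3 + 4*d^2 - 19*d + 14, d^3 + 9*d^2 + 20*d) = 1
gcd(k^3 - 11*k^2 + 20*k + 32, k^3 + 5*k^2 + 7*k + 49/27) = 1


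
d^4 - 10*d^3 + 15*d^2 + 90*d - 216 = (d - 6)*(d - 4)*(d - 3)*(d + 3)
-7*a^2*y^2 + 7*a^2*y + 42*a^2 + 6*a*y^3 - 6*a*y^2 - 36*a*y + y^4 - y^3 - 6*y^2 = (-a + y)*(7*a + y)*(y - 3)*(y + 2)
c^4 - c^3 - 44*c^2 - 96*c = c*(c - 8)*(c + 3)*(c + 4)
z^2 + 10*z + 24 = (z + 4)*(z + 6)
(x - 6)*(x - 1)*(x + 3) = x^3 - 4*x^2 - 15*x + 18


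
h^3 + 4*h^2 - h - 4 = (h - 1)*(h + 1)*(h + 4)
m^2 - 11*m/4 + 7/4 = (m - 7/4)*(m - 1)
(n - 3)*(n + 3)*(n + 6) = n^3 + 6*n^2 - 9*n - 54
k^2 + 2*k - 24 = (k - 4)*(k + 6)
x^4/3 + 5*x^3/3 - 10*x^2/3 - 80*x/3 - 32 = (x/3 + 1)*(x - 4)*(x + 2)*(x + 4)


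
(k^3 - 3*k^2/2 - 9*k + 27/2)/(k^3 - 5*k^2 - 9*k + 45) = (k - 3/2)/(k - 5)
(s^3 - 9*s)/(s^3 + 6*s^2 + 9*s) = (s - 3)/(s + 3)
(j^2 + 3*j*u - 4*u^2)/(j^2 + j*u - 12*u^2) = (-j + u)/(-j + 3*u)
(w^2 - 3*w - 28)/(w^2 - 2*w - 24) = (w - 7)/(w - 6)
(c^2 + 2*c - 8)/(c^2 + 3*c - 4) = (c - 2)/(c - 1)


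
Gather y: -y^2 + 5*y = -y^2 + 5*y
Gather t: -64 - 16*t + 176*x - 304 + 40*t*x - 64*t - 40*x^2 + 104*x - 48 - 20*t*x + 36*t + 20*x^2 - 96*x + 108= t*(20*x - 44) - 20*x^2 + 184*x - 308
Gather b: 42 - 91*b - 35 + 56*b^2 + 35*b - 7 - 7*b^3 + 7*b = -7*b^3 + 56*b^2 - 49*b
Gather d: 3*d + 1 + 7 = 3*d + 8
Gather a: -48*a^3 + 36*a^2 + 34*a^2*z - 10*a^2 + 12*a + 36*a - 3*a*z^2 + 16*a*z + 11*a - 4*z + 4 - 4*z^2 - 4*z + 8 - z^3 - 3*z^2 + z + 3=-48*a^3 + a^2*(34*z + 26) + a*(-3*z^2 + 16*z + 59) - z^3 - 7*z^2 - 7*z + 15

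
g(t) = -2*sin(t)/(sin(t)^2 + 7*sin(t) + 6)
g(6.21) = 0.03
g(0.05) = -0.02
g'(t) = -2*(-2*sin(t)*cos(t) - 7*cos(t))*sin(t)/(sin(t)^2 + 7*sin(t) + 6)^2 - 2*cos(t)/(sin(t)^2 + 7*sin(t) + 6)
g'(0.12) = -0.25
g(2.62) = -0.10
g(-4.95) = -0.14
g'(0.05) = -0.30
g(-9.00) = 0.25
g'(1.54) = -0.00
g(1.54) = -0.14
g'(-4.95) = -0.01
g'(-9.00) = 0.98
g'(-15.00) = 2.42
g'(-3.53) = 0.14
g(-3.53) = -0.09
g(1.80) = -0.14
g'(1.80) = 0.01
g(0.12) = -0.03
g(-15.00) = 0.70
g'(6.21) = -0.40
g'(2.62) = 0.11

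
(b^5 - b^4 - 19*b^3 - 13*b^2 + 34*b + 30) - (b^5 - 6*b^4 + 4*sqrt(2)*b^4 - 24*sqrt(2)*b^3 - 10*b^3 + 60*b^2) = -4*sqrt(2)*b^4 + 5*b^4 - 9*b^3 + 24*sqrt(2)*b^3 - 73*b^2 + 34*b + 30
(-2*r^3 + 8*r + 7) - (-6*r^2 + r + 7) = -2*r^3 + 6*r^2 + 7*r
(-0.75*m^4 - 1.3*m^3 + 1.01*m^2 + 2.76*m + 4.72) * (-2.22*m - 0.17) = 1.665*m^5 + 3.0135*m^4 - 2.0212*m^3 - 6.2989*m^2 - 10.9476*m - 0.8024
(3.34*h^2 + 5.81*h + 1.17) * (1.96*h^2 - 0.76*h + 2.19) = 6.5464*h^4 + 8.8492*h^3 + 5.1922*h^2 + 11.8347*h + 2.5623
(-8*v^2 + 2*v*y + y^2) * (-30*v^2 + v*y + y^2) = 240*v^4 - 68*v^3*y - 36*v^2*y^2 + 3*v*y^3 + y^4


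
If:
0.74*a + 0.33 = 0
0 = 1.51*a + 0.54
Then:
No Solution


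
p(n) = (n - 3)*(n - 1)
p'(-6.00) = -16.00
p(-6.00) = 63.00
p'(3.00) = 2.00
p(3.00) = 0.00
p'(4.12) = 4.24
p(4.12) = 3.49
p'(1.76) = -0.48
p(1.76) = -0.94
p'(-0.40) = -4.80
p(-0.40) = 4.76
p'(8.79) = 13.58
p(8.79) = 45.10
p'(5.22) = 6.44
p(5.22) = 9.37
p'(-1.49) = -6.98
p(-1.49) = 11.18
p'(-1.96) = -7.92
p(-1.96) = 14.68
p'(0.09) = -3.82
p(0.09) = 2.65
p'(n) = 2*n - 4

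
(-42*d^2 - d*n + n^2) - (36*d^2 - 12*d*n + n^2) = -78*d^2 + 11*d*n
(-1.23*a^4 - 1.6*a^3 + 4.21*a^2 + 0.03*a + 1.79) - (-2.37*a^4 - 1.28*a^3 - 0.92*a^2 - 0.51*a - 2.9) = 1.14*a^4 - 0.32*a^3 + 5.13*a^2 + 0.54*a + 4.69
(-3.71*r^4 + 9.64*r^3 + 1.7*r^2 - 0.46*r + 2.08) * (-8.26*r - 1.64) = 30.6446*r^5 - 73.542*r^4 - 29.8516*r^3 + 1.0116*r^2 - 16.4264*r - 3.4112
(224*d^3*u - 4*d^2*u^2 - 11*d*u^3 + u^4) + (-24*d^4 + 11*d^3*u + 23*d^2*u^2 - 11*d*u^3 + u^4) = -24*d^4 + 235*d^3*u + 19*d^2*u^2 - 22*d*u^3 + 2*u^4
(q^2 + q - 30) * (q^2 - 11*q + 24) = q^4 - 10*q^3 - 17*q^2 + 354*q - 720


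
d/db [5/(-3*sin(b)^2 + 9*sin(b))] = 5*(2*sin(b) - 3)*cos(b)/(3*(sin(b) - 3)^2*sin(b)^2)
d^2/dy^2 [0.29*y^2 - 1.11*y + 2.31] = 0.580000000000000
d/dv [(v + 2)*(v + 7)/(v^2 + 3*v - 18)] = 2*(-3*v^2 - 32*v - 102)/(v^4 + 6*v^3 - 27*v^2 - 108*v + 324)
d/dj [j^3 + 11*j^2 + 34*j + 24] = 3*j^2 + 22*j + 34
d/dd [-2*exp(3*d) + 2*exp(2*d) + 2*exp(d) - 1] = (-6*exp(2*d) + 4*exp(d) + 2)*exp(d)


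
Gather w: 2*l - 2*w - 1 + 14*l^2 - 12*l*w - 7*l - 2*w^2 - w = 14*l^2 - 5*l - 2*w^2 + w*(-12*l - 3) - 1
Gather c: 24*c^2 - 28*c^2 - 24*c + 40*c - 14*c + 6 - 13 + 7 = -4*c^2 + 2*c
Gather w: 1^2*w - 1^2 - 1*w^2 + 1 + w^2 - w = 0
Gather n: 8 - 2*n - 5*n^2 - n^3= -n^3 - 5*n^2 - 2*n + 8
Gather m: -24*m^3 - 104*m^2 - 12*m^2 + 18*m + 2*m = -24*m^3 - 116*m^2 + 20*m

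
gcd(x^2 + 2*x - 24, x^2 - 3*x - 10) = 1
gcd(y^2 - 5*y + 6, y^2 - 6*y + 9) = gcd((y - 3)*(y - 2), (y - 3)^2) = y - 3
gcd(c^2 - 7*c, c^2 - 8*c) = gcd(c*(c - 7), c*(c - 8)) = c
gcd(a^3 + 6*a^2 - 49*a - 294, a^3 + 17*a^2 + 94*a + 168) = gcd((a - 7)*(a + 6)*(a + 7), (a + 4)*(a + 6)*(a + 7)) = a^2 + 13*a + 42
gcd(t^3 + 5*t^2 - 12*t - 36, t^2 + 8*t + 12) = t^2 + 8*t + 12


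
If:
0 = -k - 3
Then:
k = -3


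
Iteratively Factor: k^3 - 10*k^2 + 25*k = (k)*(k^2 - 10*k + 25) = k*(k - 5)*(k - 5)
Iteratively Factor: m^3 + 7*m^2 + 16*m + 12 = (m + 3)*(m^2 + 4*m + 4) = (m + 2)*(m + 3)*(m + 2)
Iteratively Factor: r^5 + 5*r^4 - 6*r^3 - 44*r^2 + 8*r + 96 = (r + 4)*(r^4 + r^3 - 10*r^2 - 4*r + 24) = (r - 2)*(r + 4)*(r^3 + 3*r^2 - 4*r - 12) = (r - 2)*(r + 3)*(r + 4)*(r^2 - 4) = (r - 2)^2*(r + 3)*(r + 4)*(r + 2)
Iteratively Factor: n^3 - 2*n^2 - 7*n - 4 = (n + 1)*(n^2 - 3*n - 4) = (n + 1)^2*(n - 4)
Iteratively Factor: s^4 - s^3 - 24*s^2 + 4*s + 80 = (s - 5)*(s^3 + 4*s^2 - 4*s - 16) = (s - 5)*(s + 4)*(s^2 - 4) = (s - 5)*(s + 2)*(s + 4)*(s - 2)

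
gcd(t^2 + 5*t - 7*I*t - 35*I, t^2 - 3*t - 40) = t + 5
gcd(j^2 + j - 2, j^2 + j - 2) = j^2 + j - 2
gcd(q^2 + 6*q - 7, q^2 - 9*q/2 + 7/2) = q - 1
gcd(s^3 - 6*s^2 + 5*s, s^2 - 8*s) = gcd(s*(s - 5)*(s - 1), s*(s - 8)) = s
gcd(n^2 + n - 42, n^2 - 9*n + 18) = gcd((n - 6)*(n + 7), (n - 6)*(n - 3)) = n - 6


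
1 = 1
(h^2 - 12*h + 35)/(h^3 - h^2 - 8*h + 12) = (h^2 - 12*h + 35)/(h^3 - h^2 - 8*h + 12)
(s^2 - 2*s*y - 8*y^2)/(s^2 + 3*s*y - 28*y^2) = (s + 2*y)/(s + 7*y)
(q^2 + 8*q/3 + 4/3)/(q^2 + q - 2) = (q + 2/3)/(q - 1)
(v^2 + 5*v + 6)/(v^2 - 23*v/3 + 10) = 3*(v^2 + 5*v + 6)/(3*v^2 - 23*v + 30)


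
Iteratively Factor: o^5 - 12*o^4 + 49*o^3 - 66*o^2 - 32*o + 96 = (o - 4)*(o^4 - 8*o^3 + 17*o^2 + 2*o - 24) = (o - 4)*(o + 1)*(o^3 - 9*o^2 + 26*o - 24) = (o - 4)^2*(o + 1)*(o^2 - 5*o + 6) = (o - 4)^2*(o - 2)*(o + 1)*(o - 3)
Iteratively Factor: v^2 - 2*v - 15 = (v + 3)*(v - 5)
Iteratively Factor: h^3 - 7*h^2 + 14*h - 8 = (h - 1)*(h^2 - 6*h + 8) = (h - 2)*(h - 1)*(h - 4)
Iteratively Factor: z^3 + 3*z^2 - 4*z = (z - 1)*(z^2 + 4*z) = (z - 1)*(z + 4)*(z)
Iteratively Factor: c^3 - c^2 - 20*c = (c - 5)*(c^2 + 4*c) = c*(c - 5)*(c + 4)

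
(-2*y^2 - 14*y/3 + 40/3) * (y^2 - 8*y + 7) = -2*y^4 + 34*y^3/3 + 110*y^2/3 - 418*y/3 + 280/3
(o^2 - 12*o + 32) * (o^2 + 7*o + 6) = o^4 - 5*o^3 - 46*o^2 + 152*o + 192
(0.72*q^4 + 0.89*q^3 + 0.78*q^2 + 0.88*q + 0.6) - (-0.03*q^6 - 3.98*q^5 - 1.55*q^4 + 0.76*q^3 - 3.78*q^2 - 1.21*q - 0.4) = 0.03*q^6 + 3.98*q^5 + 2.27*q^4 + 0.13*q^3 + 4.56*q^2 + 2.09*q + 1.0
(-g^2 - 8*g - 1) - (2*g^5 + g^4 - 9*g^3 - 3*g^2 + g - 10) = -2*g^5 - g^4 + 9*g^3 + 2*g^2 - 9*g + 9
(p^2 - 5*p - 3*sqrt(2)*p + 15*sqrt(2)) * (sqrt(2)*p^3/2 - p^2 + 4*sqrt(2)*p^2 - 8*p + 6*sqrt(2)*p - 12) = sqrt(2)*p^5/2 - 4*p^4 + 3*sqrt(2)*p^4/2 - 11*sqrt(2)*p^3 - 12*p^3 - 21*sqrt(2)*p^2 + 112*p^2 - 84*sqrt(2)*p + 240*p - 180*sqrt(2)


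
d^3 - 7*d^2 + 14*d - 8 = (d - 4)*(d - 2)*(d - 1)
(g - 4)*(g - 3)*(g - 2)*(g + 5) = g^4 - 4*g^3 - 19*g^2 + 106*g - 120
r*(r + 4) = r^2 + 4*r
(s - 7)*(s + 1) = s^2 - 6*s - 7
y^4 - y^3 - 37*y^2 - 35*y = y*(y - 7)*(y + 1)*(y + 5)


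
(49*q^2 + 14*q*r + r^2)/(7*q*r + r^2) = (7*q + r)/r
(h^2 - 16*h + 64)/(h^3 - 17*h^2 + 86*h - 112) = (h - 8)/(h^2 - 9*h + 14)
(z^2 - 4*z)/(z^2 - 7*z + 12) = z/(z - 3)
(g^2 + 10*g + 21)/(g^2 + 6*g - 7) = (g + 3)/(g - 1)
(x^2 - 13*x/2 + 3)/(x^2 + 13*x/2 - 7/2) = (x - 6)/(x + 7)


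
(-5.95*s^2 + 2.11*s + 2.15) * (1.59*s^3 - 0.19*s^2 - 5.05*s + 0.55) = -9.4605*s^5 + 4.4854*s^4 + 33.0651*s^3 - 14.3365*s^2 - 9.697*s + 1.1825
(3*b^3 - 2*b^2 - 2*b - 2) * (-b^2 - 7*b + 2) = -3*b^5 - 19*b^4 + 22*b^3 + 12*b^2 + 10*b - 4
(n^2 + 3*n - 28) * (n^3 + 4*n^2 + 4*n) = n^5 + 7*n^4 - 12*n^3 - 100*n^2 - 112*n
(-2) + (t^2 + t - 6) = t^2 + t - 8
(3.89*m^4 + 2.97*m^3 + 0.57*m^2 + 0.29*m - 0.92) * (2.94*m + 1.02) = 11.4366*m^5 + 12.6996*m^4 + 4.7052*m^3 + 1.434*m^2 - 2.409*m - 0.9384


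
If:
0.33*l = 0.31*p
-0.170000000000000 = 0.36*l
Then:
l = -0.47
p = -0.50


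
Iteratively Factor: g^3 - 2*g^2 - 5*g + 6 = (g - 1)*(g^2 - g - 6) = (g - 3)*(g - 1)*(g + 2)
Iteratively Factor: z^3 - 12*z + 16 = (z - 2)*(z^2 + 2*z - 8) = (z - 2)^2*(z + 4)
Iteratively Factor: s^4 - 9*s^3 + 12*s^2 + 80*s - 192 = (s + 3)*(s^3 - 12*s^2 + 48*s - 64) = (s - 4)*(s + 3)*(s^2 - 8*s + 16) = (s - 4)^2*(s + 3)*(s - 4)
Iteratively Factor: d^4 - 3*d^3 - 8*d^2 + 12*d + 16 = (d + 1)*(d^3 - 4*d^2 - 4*d + 16) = (d - 2)*(d + 1)*(d^2 - 2*d - 8) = (d - 4)*(d - 2)*(d + 1)*(d + 2)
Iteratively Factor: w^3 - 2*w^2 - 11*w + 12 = (w + 3)*(w^2 - 5*w + 4) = (w - 4)*(w + 3)*(w - 1)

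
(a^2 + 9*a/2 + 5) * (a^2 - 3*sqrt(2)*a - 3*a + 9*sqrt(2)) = a^4 - 3*sqrt(2)*a^3 + 3*a^3/2 - 17*a^2/2 - 9*sqrt(2)*a^2/2 - 15*a + 51*sqrt(2)*a/2 + 45*sqrt(2)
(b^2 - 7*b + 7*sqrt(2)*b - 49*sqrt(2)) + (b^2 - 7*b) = 2*b^2 - 14*b + 7*sqrt(2)*b - 49*sqrt(2)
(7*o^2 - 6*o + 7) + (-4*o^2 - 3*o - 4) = 3*o^2 - 9*o + 3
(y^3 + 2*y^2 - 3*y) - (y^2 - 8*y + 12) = y^3 + y^2 + 5*y - 12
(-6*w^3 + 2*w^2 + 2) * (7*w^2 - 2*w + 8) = -42*w^5 + 26*w^4 - 52*w^3 + 30*w^2 - 4*w + 16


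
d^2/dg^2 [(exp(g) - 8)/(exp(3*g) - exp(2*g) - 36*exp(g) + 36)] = (4*exp(6*g) - 75*exp(5*g) + 233*exp(4*g) + 40*exp(3*g) + 1944*exp(2*g) - 10224*exp(g) - 9072)*exp(g)/(exp(9*g) - 3*exp(8*g) - 105*exp(7*g) + 323*exp(6*g) + 3564*exp(5*g) - 11556*exp(4*g) - 34992*exp(3*g) + 136080*exp(2*g) - 139968*exp(g) + 46656)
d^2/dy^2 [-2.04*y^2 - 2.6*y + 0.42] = -4.08000000000000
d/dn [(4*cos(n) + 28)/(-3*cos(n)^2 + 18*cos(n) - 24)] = 4*(sin(n)^2 - 14*cos(n) + 49)*sin(n)/(3*(cos(n)^2 - 6*cos(n) + 8)^2)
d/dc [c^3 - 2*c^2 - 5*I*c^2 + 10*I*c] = 3*c^2 - 4*c - 10*I*c + 10*I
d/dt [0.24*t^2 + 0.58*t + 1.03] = 0.48*t + 0.58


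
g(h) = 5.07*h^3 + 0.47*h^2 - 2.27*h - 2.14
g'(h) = 15.21*h^2 + 0.94*h - 2.27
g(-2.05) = -39.19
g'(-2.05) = 59.72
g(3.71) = 254.81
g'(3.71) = 210.57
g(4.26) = 388.67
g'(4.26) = 277.76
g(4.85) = 576.31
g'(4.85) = 360.07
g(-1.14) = -6.45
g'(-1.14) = 16.43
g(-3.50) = -205.81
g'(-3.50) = 180.76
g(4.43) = 437.80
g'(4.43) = 300.39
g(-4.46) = -432.46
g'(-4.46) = 296.09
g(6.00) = 1096.28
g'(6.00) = 550.93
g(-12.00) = -8668.18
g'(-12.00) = 2176.69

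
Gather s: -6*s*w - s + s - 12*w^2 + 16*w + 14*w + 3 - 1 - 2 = -6*s*w - 12*w^2 + 30*w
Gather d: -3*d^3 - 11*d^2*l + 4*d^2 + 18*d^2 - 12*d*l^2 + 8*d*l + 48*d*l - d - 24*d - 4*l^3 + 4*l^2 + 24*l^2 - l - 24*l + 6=-3*d^3 + d^2*(22 - 11*l) + d*(-12*l^2 + 56*l - 25) - 4*l^3 + 28*l^2 - 25*l + 6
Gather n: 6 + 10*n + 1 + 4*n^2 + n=4*n^2 + 11*n + 7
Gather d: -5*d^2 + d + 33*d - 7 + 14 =-5*d^2 + 34*d + 7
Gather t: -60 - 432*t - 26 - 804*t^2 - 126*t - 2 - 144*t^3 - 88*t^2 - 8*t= -144*t^3 - 892*t^2 - 566*t - 88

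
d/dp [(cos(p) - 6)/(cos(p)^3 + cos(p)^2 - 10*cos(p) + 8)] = (-21*cos(p) - 17*cos(2*p) + cos(3*p) + 87)*sin(p)/(2*(cos(p)^3 + cos(p)^2 - 10*cos(p) + 8)^2)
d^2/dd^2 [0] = 0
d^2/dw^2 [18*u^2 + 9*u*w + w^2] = 2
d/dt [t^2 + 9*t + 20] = 2*t + 9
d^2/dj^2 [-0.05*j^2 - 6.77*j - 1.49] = -0.100000000000000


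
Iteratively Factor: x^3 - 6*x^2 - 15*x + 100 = (x - 5)*(x^2 - x - 20) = (x - 5)^2*(x + 4)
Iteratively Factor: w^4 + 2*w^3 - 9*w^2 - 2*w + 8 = (w + 4)*(w^3 - 2*w^2 - w + 2) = (w - 2)*(w + 4)*(w^2 - 1) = (w - 2)*(w - 1)*(w + 4)*(w + 1)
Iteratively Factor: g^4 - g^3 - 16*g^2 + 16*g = (g)*(g^3 - g^2 - 16*g + 16) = g*(g - 1)*(g^2 - 16) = g*(g - 1)*(g + 4)*(g - 4)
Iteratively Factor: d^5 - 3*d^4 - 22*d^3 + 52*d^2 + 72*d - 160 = (d + 4)*(d^4 - 7*d^3 + 6*d^2 + 28*d - 40) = (d + 2)*(d + 4)*(d^3 - 9*d^2 + 24*d - 20) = (d - 2)*(d + 2)*(d + 4)*(d^2 - 7*d + 10) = (d - 2)^2*(d + 2)*(d + 4)*(d - 5)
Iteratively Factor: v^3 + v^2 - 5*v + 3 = (v - 1)*(v^2 + 2*v - 3) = (v - 1)^2*(v + 3)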